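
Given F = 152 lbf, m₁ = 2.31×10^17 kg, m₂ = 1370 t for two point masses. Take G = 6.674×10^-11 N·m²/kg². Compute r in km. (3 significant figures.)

Rearranging: r = √(G·m₁m₂/F).
F = 152 lbf = 676.1 N; m₁ = 2.31×10^17 kg; m₂ = 1370 t = 1.370×10^6 kg; G = 6.674×10^-11 N·m²/kg².
r = 1.767×10^5 m
1.767×10^5 m × (1 km / 1000 m) = 176.7 km

177 km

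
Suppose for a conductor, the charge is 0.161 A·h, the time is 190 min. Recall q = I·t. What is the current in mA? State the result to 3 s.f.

Solving q = I·t for I: I = q/t.
q = 0.161 A·h = 579.6 C; t = 190 min = 11400 s.
I = 0.05084 A
0.05084 A × (1 mA / 0.001000 A) = 50.84 mA

50.8 mA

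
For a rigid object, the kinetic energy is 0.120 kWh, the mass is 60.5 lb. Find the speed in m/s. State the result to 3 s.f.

Rearranging KE = ½mv² for v: v = √(2·KE/m).
KE = 0.120 kWh = 4.320×10^5 J; m = 60.5 lb = 27.44 kg.
v = 177.4 m/s

177 m/s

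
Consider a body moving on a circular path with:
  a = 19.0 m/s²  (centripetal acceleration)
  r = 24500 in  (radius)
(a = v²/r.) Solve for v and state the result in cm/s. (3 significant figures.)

10900 cm/s

Rearranging a = v²/r for v: v = √(a·r).
a = 19.0 m/s²; r = 24500 in = 622.3 m.
v = 108.7 m/s
108.7 m/s × (1 cm/s / 0.01000 m/s) = 10874 cm/s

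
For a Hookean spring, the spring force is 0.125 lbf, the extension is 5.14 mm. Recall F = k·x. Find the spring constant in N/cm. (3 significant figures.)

1.08 N/cm

From Hooke's law: k = F/x.
F = 0.125 lbf = 0.5560 N; x = 5.14 mm = 0.005140 m.
k = 108.2 N/m
108.2 N/m × (1 N/cm / 100.0 N/m) = 1.082 N/cm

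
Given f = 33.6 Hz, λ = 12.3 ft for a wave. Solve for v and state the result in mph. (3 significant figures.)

v is given directly by: v = fλ.
f = 33.6 Hz; λ = 12.3 ft = 3.749 m.
v = 126.0 m/s
126.0 m/s × (1 mph / 0.4470 m/s) = 281.8 mph

282 mph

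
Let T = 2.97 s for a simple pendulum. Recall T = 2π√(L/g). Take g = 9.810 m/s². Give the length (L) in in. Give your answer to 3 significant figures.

86.3 in

Rearranging T = 2π√(L/g) for L: L = g·(T/2π)².
T = 2.97 s; g = 9.810 m/s².
L = 2.192 m
2.192 m × (1 in / 0.02540 m) = 86.30 in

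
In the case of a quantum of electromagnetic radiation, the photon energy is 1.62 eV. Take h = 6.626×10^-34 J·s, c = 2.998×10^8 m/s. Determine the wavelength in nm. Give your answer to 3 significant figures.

Rearranging: λ = hc/E.
E = 1.62 eV = 2.596×10^-19 J; h = 6.626×10^-34 J·s; c = 2.998×10^8 m/s.
λ = 7.653×10^-7 m
7.653×10^-7 m × (1 nm / 1.000×10^-9 m) = 765.3 nm

765 nm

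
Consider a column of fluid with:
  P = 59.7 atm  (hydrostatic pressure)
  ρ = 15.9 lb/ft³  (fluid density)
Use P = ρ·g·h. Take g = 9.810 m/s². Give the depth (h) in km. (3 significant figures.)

2.42 km

Rearranging: h = P/(ρ·g).
P = 59.7 atm = 6.049×10^6 Pa; ρ = 15.9 lb/ft³ = 254.7 kg/m³; g = 9.810 m/s².
h = 2421 m
2421 m × (1 km / 1000 m) = 2.421 km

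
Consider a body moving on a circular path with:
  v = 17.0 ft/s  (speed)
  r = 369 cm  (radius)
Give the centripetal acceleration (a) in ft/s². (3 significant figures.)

a is given directly by: a = v²/r.
v = 17.0 ft/s = 5.182 m/s; r = 369 cm = 3.690 m.
a = 7.276 m/s²
7.276 m/s² × (1 ft/s² / 0.3048 m/s²) = 23.87 ft/s²

23.9 ft/s²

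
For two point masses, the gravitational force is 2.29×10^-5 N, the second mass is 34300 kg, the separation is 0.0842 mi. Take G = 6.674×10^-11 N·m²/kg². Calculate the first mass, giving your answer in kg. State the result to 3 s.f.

1.84×10^5 kg

From Newton's law of gravitation: m₁ = F·r²/(G·m₂).
F = 2.29×10^-5 N; m₂ = 34300 kg; r = 0.0842 mi = 135.5 m; G = 6.674×10^-11 N·m²/kg².
m₁ = 1.837×10^5 kg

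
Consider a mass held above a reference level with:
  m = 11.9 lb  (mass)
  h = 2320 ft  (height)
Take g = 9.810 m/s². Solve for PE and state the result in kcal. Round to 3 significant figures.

8.95 kcal

PE is given directly by: PE = mgh.
m = 11.9 lb = 5.398 kg; h = 2320 ft = 707.1 m; g = 9.810 m/s².
PE = 37444 J
37444 J × (1 kcal / 4184 J) = 8.949 kcal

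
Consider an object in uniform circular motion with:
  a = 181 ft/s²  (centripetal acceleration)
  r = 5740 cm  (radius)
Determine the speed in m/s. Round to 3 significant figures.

Solving a = v²/r for v: v = √(a·r).
a = 181 ft/s² = 55.17 m/s²; r = 5740 cm = 57.40 m.
v = 56.27 m/s

56.3 m/s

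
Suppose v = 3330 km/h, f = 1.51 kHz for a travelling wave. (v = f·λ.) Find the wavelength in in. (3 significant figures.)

24.1 in

Solving v = f·λ for λ: λ = v/f.
v = 3330 km/h = 925.0 m/s; f = 1.51 kHz = 1510 Hz.
λ = 0.6126 m
0.6126 m × (1 in / 0.02540 m) = 24.12 in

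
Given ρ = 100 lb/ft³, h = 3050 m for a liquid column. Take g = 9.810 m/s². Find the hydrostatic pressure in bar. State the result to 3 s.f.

479 bar

P is given directly by: P = ρgh.
ρ = 100 lb/ft³ = 1602 kg/m³; h = 3050 m; g = 9.810 m/s².
P = 4.793×10^7 Pa
4.793×10^7 Pa × (1 bar / 1.000×10^5 Pa) = 479.3 bar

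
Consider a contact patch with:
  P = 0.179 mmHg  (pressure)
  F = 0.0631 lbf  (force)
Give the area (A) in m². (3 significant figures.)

0.0118 m²

Solving P = F/A for A: A = F/P.
P = 0.179 mmHg = 23.86 Pa; F = 0.0631 lbf = 0.2807 N.
A = 0.01176 m²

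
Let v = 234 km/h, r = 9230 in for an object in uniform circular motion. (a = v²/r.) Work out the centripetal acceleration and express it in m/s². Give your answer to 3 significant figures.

18.0 m/s²

a is given directly by: a = v²/r.
v = 234 km/h = 65.00 m/s; r = 9230 in = 234.4 m.
a = 18.02 m/s²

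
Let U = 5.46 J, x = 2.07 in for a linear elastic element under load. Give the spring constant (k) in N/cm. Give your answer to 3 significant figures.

Solving U = ½k·x² for k: k = 2U/x².
U = 5.46 J; x = 2.07 in = 0.05258 m.
k = 3950 N/m
3950 N/m × (1 N/cm / 100.0 N/m) = 39.50 N/cm

39.5 N/cm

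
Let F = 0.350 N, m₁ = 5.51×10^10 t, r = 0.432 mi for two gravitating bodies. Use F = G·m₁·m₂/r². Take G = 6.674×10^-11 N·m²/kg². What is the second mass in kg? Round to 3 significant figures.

46.0 kg

Rearranging F = G·m₁·m₂/r² for m₂: m₂ = F·r²/(G·m₁).
F = 0.350 N; m₁ = 5.51×10^10 t = 5.510×10^13 kg; r = 0.432 mi = 695.2 m; G = 6.674×10^-11 N·m²/kg².
m₂ = 46.00 kg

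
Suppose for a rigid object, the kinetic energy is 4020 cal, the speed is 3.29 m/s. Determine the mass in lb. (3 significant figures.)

Solving KE = ½mv² for m: m = 2·KE/v².
KE = 4020 cal = 16820 J; v = 3.29 m/s.
m = 3108 kg
3108 kg × (1 lb / 0.4536 kg) = 6852 lb

6850 lb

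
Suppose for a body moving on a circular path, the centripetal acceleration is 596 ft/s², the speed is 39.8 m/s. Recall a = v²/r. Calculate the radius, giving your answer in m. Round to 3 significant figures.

8.72 m

Rearranging: r = v²/a.
a = 596 ft/s² = 181.7 m/s²; v = 39.8 m/s.
r = 8.720 m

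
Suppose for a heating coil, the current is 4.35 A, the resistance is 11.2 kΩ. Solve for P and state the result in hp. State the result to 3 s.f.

284 hp

Directly: P = I²R.
I = 4.35 A; R = 11.2 kΩ = 11200 Ω.
P = 2.119×10^5 W
2.119×10^5 W × (1 hp / 745.7 W) = 284.2 hp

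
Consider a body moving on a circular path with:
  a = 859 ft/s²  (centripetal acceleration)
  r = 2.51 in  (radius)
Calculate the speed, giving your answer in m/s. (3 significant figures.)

Rearranging: v = √(a·r).
a = 859 ft/s² = 261.8 m/s²; r = 2.51 in = 0.06375 m.
v = 4.086 m/s

4.09 m/s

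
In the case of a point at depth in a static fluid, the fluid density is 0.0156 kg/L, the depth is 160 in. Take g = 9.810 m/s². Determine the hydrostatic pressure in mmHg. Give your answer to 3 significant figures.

Directly: P = ρgh.
ρ = 0.0156 kg/L = 15.60 kg/m³; h = 160 in = 4.064 m; g = 9.810 m/s².
P = 621.9 Pa  (the unit combination reduces to kg/(m·s²) = Pa)
621.9 Pa × (1 mmHg / 133.3 Pa) = 4.665 mmHg

4.66 mmHg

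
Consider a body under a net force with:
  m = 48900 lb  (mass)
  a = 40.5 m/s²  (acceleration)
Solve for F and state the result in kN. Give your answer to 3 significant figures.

898 kN

F is given directly by: F = m·a.
m = 48900 lb = 22181 kg; a = 40.5 m/s².
F = 8.983×10^5 N
8.983×10^5 N × (1 kN / 1000 N) = 898.3 kN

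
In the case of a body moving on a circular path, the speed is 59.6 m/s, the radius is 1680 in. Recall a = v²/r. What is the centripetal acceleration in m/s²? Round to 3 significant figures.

a is given directly by: a = v²/r.
v = 59.6 m/s; r = 1680 in = 42.67 m.
a = 83.24 m/s²

83.2 m/s²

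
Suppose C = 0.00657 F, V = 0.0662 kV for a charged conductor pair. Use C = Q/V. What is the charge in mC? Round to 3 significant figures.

435 mC

Solving C = Q/V for Q: Q = CV.
C = 0.00657 F; V = 0.0662 kV = 66.20 V.
Q = 0.4349 C
0.4349 C × (1 mC / 0.001000 C) = 434.9 mC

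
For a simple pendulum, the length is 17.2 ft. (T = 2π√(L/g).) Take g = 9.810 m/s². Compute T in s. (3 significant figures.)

4.59 s

Directly: T = 2π√(L/g).
L = 17.2 ft = 5.243 m; g = 9.810 m/s².
T = 4.593 s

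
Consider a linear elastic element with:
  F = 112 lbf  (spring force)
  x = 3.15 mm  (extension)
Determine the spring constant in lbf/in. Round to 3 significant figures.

903 lbf/in

Solving F = k·x for k: k = F/x.
F = 112 lbf = 498.2 N; x = 3.15 mm = 0.003150 m.
k = 1.582×10^5 N/m
1.582×10^5 N/m × (1 lbf/in / 175.1 N/m) = 903.1 lbf/in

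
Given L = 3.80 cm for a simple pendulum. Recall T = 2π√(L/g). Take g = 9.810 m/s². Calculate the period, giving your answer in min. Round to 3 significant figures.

Directly: T = 2π√(L/g).
L = 3.80 cm = 0.03800 m; g = 9.810 m/s².
T = 0.3911 s
0.3911 s × (1 min / 60.00 s) = 0.006518 min

0.00652 min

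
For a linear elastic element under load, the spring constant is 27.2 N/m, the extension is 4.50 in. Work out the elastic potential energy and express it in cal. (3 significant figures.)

U is given directly by: U = ½kx².
k = 27.2 N/m; x = 4.50 in = 0.1143 m.
U = 0.1777 J
0.1777 J × (1 cal / 4.184 J) = 0.04247 cal

0.0425 cal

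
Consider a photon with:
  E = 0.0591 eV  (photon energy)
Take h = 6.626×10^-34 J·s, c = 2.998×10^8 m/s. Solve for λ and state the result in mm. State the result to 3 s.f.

Rearranging E = h·c/λ for λ: λ = hc/E.
E = 0.0591 eV = 9.469×10^-21 J; h = 6.626×10^-34 J·s; c = 2.998×10^8 m/s.
λ = 2.098×10^-5 m
2.098×10^-5 m × (1 mm / 0.001000 m) = 0.02098 mm

0.0210 mm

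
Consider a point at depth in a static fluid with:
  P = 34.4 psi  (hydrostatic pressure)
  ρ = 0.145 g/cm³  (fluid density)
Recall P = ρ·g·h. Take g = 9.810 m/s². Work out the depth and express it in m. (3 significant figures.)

Rearranging P = ρ·g·h for h: h = P/(ρ·g).
P = 34.4 psi = 2.372×10^5 Pa; ρ = 0.145 g/cm³ = 145.0 kg/m³; g = 9.810 m/s².
h = 166.7 m

167 m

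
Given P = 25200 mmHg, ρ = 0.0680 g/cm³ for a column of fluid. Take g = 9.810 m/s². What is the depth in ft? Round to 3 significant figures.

Solving P = ρ·g·h for h: h = P/(ρ·g).
P = 25200 mmHg = 3.360×10^6 Pa; ρ = 0.0680 g/cm³ = 68.00 kg/m³; g = 9.810 m/s².
h = 5036 m
5036 m × (1 ft / 0.3048 m) = 16524 ft

16500 ft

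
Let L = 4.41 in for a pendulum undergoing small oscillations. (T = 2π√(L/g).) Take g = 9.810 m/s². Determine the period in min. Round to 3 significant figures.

0.0112 min

Directly: T = 2π√(L/g).
L = 4.41 in = 0.1120 m; g = 9.810 m/s².
T = 0.6714 s
0.6714 s × (1 min / 60.00 s) = 0.01119 min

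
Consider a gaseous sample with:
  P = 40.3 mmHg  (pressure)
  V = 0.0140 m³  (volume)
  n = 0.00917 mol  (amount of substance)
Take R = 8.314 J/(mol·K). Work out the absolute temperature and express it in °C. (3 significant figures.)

713 °C

Solving PV = nRT for T: T = PV/(nR).
P = 40.3 mmHg = 5373 Pa; V = 0.0140 m³; n = 0.00917 mol; R = 8.314 J/(mol·K).
T = 986.6 K
986.6 K − 273.15 = 713.5 °C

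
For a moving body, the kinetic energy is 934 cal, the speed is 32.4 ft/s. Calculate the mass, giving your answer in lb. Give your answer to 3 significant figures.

Rearranging: m = 2·KE/v².
KE = 934 cal = 3908 J; v = 32.4 ft/s = 9.876 m/s.
m = 80.14 kg
80.14 kg × (1 lb / 0.4536 kg) = 176.7 lb

177 lb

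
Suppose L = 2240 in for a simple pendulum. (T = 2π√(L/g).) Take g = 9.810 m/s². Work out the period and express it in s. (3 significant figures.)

15.1 s

Directly: T = 2π√(L/g).
L = 2240 in = 56.90 m; g = 9.810 m/s².
T = 15.13 s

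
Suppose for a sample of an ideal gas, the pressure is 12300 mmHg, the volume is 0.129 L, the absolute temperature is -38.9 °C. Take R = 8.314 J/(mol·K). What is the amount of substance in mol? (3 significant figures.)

0.109 mol

From the ideal-gas law: n = PV/(RT).
P = 12300 mmHg = 1.640×10^6 Pa; V = 0.129 L = 1.290×10^-4 m³; T = -38.9 °C = 234.2 K; R = 8.314 J/(mol·K).
n = 0.1086 mol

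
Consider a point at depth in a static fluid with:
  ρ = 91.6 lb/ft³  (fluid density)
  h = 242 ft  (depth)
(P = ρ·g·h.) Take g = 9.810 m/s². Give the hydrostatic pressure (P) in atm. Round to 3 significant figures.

10.5 atm

Directly: P = ρgh.
ρ = 91.6 lb/ft³ = 1467 kg/m³; h = 242 ft = 73.76 m; g = 9.810 m/s².
P = 1.062×10^6 Pa
1.062×10^6 Pa × (1 atm / 1.013×10^5 Pa) = 10.48 atm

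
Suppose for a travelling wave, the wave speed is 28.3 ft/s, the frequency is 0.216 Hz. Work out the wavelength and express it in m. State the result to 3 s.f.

39.9 m

Rearranging v = f·λ for λ: λ = v/f.
v = 28.3 ft/s = 8.626 m/s; f = 0.216 Hz.
λ = 39.93 m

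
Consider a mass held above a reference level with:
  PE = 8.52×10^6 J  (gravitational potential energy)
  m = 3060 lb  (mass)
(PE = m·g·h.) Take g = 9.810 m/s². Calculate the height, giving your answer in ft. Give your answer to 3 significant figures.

Rearranging: h = PE/(m·g).
PE = 8.52×10^6 J; m = 3060 lb = 1388 kg; g = 9.810 m/s².
h = 625.7 m
625.7 m × (1 ft / 0.3048 m) = 2053 ft

2050 ft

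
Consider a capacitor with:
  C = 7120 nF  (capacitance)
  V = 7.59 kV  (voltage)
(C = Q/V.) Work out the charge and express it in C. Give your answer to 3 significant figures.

Solving C = Q/V for Q: Q = CV.
C = 7120 nF = 7.120×10^-6 F; V = 7.59 kV = 7590 V.
Q = 0.05404 C

0.0540 C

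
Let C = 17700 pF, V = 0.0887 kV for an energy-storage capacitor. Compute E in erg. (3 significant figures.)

696 erg

Directly: E = ½CV².
C = 17700 pF = 1.770×10^-8 F; V = 0.0887 kV = 88.70 V.
E = 6.963×10^-5 J
6.963×10^-5 J × (1 erg / 1.000×10^-7 J) = 696.3 erg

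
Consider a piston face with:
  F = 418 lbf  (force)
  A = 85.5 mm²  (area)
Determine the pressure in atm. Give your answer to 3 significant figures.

P is given directly by: P = F/A.
F = 418 lbf = 1859 N; A = 85.5 mm² = 8.550×10^-5 m².
P = 2.175×10^7 Pa  (the unit combination reduces to kg/(m·s²) = Pa)
2.175×10^7 Pa × (1 atm / 1.013×10^5 Pa) = 214.6 atm

215 atm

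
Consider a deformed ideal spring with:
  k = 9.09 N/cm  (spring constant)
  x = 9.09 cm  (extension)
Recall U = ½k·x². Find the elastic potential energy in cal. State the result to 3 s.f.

0.898 cal

U is given directly by: U = ½kx².
k = 9.09 N/cm = 909.0 N/m; x = 9.09 cm = 0.09090 m.
U = 3.755 J
3.755 J × (1 cal / 4.184 J) = 0.8976 cal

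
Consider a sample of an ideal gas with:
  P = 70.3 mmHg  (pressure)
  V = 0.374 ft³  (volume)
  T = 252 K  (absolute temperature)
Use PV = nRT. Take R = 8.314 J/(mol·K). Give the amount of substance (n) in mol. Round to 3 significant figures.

Rearranging: n = PV/(RT).
P = 70.3 mmHg = 9373 Pa; V = 0.374 ft³ = 0.01059 m³; T = 252 K; R = 8.314 J/(mol·K).
n = 0.04738 mol

0.0474 mol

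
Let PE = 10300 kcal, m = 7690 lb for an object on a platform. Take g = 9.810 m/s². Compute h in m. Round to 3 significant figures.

1260 m

Rearranging: h = PE/(m·g).
PE = 10300 kcal = 4.310×10^7 J; m = 7690 lb = 3488 kg; g = 9.810 m/s².
h = 1259 m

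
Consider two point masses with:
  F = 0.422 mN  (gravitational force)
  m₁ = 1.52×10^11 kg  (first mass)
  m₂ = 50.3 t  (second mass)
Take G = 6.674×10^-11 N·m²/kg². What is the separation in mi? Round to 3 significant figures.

From Newton's law of gravitation: r = √(G·m₁m₂/F).
F = 0.422 mN = 4.220×10^-4 N; m₁ = 1.52×10^11 kg; m₂ = 50.3 t = 50300 kg; G = 6.674×10^-11 N·m²/kg².
r = 34773 m
34773 m × (1 mi / 1609 m) = 21.61 mi

21.6 mi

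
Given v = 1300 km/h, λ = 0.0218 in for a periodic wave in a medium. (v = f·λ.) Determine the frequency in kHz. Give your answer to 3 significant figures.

Rearranging: f = v/λ.
v = 1300 km/h = 361.1 m/s; λ = 0.0218 in = 5.537×10^-4 m.
f = 6.522×10^5 Hz
6.522×10^5 Hz × (1 kHz / 1000 Hz) = 652.2 kHz

652 kHz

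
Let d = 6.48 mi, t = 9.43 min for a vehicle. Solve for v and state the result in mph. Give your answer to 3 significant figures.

Directly: v = d/t.
d = 6.48 mi = 10429 m; t = 9.43 min = 565.8 s.
v = 18.43 m/s
18.43 m/s × (1 mph / 0.4470 m/s) = 41.23 mph

41.2 mph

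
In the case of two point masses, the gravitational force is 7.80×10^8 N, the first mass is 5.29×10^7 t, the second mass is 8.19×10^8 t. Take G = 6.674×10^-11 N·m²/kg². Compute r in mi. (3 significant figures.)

Rearranging F = G·m₁·m₂/r² for r: r = √(G·m₁m₂/F).
F = 7.80×10^8 N; m₁ = 5.29×10^7 t = 5.290×10^10 kg; m₂ = 8.19×10^8 t = 8.190×10^11 kg; G = 6.674×10^-11 N·m²/kg².
r = 60.89 m
60.89 m × (1 mi / 1609 m) = 0.03783 mi

0.0378 mi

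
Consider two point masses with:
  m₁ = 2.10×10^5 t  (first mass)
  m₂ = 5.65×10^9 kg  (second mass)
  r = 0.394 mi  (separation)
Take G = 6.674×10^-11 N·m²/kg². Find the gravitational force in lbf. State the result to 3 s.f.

44.3 lbf

F is given directly by: F = Gm₁m₂/r².
m₁ = 2.10×10^5 t = 2.100×10^8 kg; m₂ = 5.65×10^9 kg; r = 0.394 mi = 634.1 m; G = 6.674×10^-11 N·m²/kg².
F = 197.0 N  (the unit combination reduces to kg·m/s² = N)
197.0 N × (1 lbf / 4.448 N) = 44.28 lbf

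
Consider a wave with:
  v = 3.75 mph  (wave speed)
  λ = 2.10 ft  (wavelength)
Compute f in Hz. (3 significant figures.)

2.62 Hz

Rearranging v = f·λ for f: f = v/λ.
v = 3.75 mph = 1.676 m/s; λ = 2.10 ft = 0.6401 m.
f = 2.619 Hz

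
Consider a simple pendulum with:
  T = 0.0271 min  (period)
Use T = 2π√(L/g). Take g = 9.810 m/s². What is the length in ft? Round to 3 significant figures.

2.16 ft

Rearranging: L = g·(T/2π)².
T = 0.0271 min = 1.626 s; g = 9.810 m/s².
L = 0.6570 m
0.6570 m × (1 ft / 0.3048 m) = 2.155 ft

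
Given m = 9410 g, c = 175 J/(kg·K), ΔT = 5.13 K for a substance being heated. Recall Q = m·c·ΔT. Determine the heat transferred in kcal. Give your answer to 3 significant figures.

2.02 kcal

Directly: Q = mcΔT.
m = 9410 g = 9.410 kg; c = 175 J/(kg·K); ΔT = 5.13 K.
Q = 8448 J  (the unit combination reduces to kg·m²/s² = J)
8448 J × (1 kcal / 4184 J) = 2.019 kcal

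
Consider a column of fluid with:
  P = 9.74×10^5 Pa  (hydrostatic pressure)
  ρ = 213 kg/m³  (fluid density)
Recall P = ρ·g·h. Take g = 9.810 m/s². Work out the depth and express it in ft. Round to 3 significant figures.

1530 ft

Rearranging P = ρ·g·h for h: h = P/(ρ·g).
P = 9.74×10^5 Pa; ρ = 213 kg/m³; g = 9.810 m/s².
h = 466.1 m
466.1 m × (1 ft / 0.3048 m) = 1529 ft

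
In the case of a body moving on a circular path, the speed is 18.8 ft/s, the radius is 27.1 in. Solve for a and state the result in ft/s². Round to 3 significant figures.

a is given directly by: a = v²/r.
v = 18.8 ft/s = 5.730 m/s; r = 27.1 in = 0.6883 m.
a = 47.70 m/s²
47.70 m/s² × (1 ft/s² / 0.3048 m/s²) = 156.5 ft/s²

157 ft/s²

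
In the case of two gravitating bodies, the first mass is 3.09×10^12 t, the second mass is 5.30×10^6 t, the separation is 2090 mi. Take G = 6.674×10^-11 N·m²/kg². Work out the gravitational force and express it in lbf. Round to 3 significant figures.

From Newton's law of gravitation: F = Gm₁m₂/r².
m₁ = 3.09×10^12 t = 3.090×10^15 kg; m₂ = 5.30×10^6 t = 5.300×10^9 kg; r = 2090 mi = 3.364×10^6 m; G = 6.674×10^-11 N·m²/kg².
F = 96.61 N
96.61 N × (1 lbf / 4.448 N) = 21.72 lbf

21.7 lbf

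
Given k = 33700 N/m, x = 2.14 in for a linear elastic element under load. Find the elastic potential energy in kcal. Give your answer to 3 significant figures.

U is given directly by: U = ½kx².
k = 33700 N/m; x = 2.14 in = 0.05436 m.
U = 49.78 J  (the unit combination reduces to kg·m²/s² = J)
49.78 J × (1 kcal / 4184 J) = 0.01190 kcal

0.0119 kcal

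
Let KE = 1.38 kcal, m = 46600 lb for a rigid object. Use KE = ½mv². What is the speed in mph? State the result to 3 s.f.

1.65 mph

Rearranging: v = √(2·KE/m).
KE = 1.38 kcal = 5774 J; m = 46600 lb = 21137 kg.
v = 0.7391 m/s
0.7391 m/s × (1 mph / 0.4470 m/s) = 1.653 mph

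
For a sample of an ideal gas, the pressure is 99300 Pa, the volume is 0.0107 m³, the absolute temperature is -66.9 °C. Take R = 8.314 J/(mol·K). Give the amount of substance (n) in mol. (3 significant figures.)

0.620 mol

From the ideal-gas law: n = PV/(RT).
P = 99300 Pa; V = 0.0107 m³; T = -66.9 °C = 206.2 K; R = 8.314 J/(mol·K).
n = 0.6196 mol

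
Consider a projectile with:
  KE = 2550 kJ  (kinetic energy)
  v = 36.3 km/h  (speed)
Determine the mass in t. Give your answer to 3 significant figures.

50.2 t

Rearranging KE = ½mv² for m: m = 2·KE/v².
KE = 2550 kJ = 2.550×10^6 J; v = 36.3 km/h = 10.08 m/s.
m = 50161 kg
50161 kg × (1 t / 1000 kg) = 50.16 t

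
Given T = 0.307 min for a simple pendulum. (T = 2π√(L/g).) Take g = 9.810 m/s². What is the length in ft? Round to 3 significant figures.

277 ft

Rearranging: L = g·(T/2π)².
T = 0.307 min = 18.42 s; g = 9.810 m/s².
L = 84.31 m
84.31 m × (1 ft / 0.3048 m) = 276.6 ft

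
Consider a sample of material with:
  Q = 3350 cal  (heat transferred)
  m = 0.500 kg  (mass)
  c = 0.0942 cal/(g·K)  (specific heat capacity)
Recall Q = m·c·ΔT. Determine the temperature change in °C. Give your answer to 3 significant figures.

Rearranging Q = m·c·ΔT for ΔT: ΔT = Q/(m·c).
Q = 3350 cal = 14016 J; m = 0.500 kg; c = 0.0942 cal/(g·K) = 394.1 J/(kg·K).
ΔT = 71.13 K
Since 1 °C = 1 K, 71.13 °C.

71.1 °C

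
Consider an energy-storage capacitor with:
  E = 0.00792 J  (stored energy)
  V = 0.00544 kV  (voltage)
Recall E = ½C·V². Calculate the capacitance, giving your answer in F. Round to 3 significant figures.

Rearranging E = ½C·V² for C: C = 2E/V².
E = 0.00792 J; V = 0.00544 kV = 5.440 V.
C = 5.353×10^-4 F

5.35×10^-4 F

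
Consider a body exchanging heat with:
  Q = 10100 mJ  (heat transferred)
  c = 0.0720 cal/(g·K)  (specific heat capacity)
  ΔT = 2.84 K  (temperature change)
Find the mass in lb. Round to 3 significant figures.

0.0260 lb

Solving Q = m·c·ΔT for m: m = Q/(c·ΔT).
Q = 10100 mJ = 10.10 J; c = 0.0720 cal/(g·K) = 301.2 J/(kg·K); ΔT = 2.84 K.
m = 0.01181 kg
0.01181 kg × (1 lb / 0.4536 kg) = 0.02603 lb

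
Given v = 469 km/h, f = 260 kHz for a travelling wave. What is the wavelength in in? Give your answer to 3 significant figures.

Rearranging v = f·λ for λ: λ = v/f.
v = 469 km/h = 130.3 m/s; f = 260 kHz = 2.600×10^5 Hz.
λ = 5.011×10^-4 m
5.011×10^-4 m × (1 in / 0.02540 m) = 0.01973 in

0.0197 in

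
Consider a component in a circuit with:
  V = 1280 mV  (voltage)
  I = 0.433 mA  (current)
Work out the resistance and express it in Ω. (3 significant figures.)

From Ohm's law: R = V/I.
V = 1280 mV = 1.280 V; I = 0.433 mA = 4.330×10^-4 A.
R = 2956 Ω

2960 Ω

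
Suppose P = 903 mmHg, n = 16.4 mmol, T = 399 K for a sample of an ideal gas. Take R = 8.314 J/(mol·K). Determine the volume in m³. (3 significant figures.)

4.52×10^-4 m³

Rearranging: V = nRT/P.
P = 903 mmHg = 1.204×10^5 Pa; n = 16.4 mmol = 0.01640 mol; T = 399 K; R = 8.314 J/(mol·K).
V = 4.519×10^-4 m³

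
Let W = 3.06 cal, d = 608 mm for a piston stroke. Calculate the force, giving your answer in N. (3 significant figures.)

21.1 N

Rearranging: F = W/d.
W = 3.06 cal = 12.80 J; d = 608 mm = 0.6080 m.
F = 21.06 N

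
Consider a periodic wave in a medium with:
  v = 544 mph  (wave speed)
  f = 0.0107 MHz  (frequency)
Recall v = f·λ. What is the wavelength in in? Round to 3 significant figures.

0.895 in

Rearranging v = f·λ for λ: λ = v/f.
v = 544 mph = 243.2 m/s; f = 0.0107 MHz = 10700 Hz.
λ = 0.02273 m
0.02273 m × (1 in / 0.02540 m) = 0.8948 in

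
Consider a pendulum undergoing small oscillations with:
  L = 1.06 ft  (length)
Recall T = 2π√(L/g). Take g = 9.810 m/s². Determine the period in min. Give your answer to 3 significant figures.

0.0190 min

Directly: T = 2π√(L/g).
L = 1.06 ft = 0.3231 m; g = 9.810 m/s².
T = 1.140 s
1.140 s × (1 min / 60.00 s) = 0.01900 min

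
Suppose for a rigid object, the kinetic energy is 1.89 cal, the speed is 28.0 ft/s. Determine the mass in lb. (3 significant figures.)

0.479 lb

Solving KE = ½mv² for m: m = 2·KE/v².
KE = 1.89 cal = 7.908 J; v = 28.0 ft/s = 8.534 m/s.
m = 0.2171 kg
0.2171 kg × (1 lb / 0.4536 kg) = 0.4787 lb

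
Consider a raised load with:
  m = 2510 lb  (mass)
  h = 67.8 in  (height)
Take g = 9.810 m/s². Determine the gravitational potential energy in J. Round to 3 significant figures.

PE is given directly by: PE = mgh.
m = 2510 lb = 1139 kg; h = 67.8 in = 1.722 m; g = 9.810 m/s².
PE = 19234 J

19200 J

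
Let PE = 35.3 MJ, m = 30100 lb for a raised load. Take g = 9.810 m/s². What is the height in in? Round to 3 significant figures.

10400 in

Rearranging: h = PE/(m·g).
PE = 35.3 MJ = 3.530×10^7 J; m = 30100 lb = 13653 kg; g = 9.810 m/s².
h = 263.6 m
263.6 m × (1 in / 0.02540 m) = 10376 in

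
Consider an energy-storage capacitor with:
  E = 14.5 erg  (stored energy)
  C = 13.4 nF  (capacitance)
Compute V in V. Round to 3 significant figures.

Rearranging: V = √(2E/C).
E = 14.5 erg = 1.450×10^-6 J; C = 13.4 nF = 1.340×10^-8 F.
V = 14.71 V  (the unit combination reduces to kg·m²/(A·s³) = V)

14.7 V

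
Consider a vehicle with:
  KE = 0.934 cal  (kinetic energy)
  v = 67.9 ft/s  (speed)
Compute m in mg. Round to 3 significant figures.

Solving KE = ½mv² for m: m = 2·KE/v².
KE = 0.934 cal = 3.908 J; v = 67.9 ft/s = 20.70 m/s.
m = 0.01825 kg
0.01825 kg × (1 mg / 1.000×10^-6 kg) = 18247 mg

18200 mg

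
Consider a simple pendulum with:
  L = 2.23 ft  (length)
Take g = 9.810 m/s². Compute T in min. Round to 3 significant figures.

Directly: T = 2π√(L/g).
L = 2.23 ft = 0.6797 m; g = 9.810 m/s².
T = 1.654 s
1.654 s × (1 min / 60.00 s) = 0.02756 min

0.0276 min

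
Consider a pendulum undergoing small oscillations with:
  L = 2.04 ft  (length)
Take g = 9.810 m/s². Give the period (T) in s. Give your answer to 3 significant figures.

Directly: T = 2π√(L/g).
L = 2.04 ft = 0.6218 m; g = 9.810 m/s².
T = 1.582 s

1.58 s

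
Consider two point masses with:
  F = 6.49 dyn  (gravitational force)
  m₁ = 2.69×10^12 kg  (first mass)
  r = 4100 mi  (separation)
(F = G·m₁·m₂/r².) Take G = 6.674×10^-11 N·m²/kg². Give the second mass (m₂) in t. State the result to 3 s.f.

15700 t

From Newton's law of gravitation: m₂ = F·r²/(G·m₁).
F = 6.49 dyn = 6.490×10^-5 N; m₁ = 2.69×10^12 kg; r = 4100 mi = 6.598×10^6 m; G = 6.674×10^-11 N·m²/kg².
m₂ = 1.574×10^7 kg
1.574×10^7 kg × (1 t / 1000 kg) = 15739 t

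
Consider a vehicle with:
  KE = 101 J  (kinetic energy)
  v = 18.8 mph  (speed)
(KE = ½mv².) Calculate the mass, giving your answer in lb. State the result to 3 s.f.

6.30 lb

Solving KE = ½mv² for m: m = 2·KE/v².
KE = 101 J; v = 18.8 mph = 8.404 m/s.
m = 2.860 kg
2.860 kg × (1 lb / 0.4536 kg) = 6.305 lb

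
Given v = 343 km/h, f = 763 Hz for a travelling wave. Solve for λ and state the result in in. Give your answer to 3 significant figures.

Rearranging: λ = v/f.
v = 343 km/h = 95.28 m/s; f = 763 Hz.
λ = 0.1249 m
0.1249 m × (1 in / 0.02540 m) = 4.916 in

4.92 in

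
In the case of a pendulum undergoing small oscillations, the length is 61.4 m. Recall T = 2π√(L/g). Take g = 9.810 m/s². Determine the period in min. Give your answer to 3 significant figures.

Directly: T = 2π√(L/g).
L = 61.4 m; g = 9.810 m/s².
T = 15.72 s
15.72 s × (1 min / 60.00 s) = 0.2620 min

0.262 min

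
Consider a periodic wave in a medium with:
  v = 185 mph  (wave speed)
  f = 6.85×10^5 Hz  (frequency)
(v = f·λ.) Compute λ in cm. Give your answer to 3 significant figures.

Solving v = f·λ for λ: λ = v/f.
v = 185 mph = 82.70 m/s; f = 6.85×10^5 Hz.
λ = 1.207×10^-4 m
1.207×10^-4 m × (1 cm / 0.01000 m) = 0.01207 cm

0.0121 cm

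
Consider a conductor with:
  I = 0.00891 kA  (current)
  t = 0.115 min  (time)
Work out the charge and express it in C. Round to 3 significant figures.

Directly: q = It.
I = 0.00891 kA = 8.910 A; t = 0.115 min = 6.900 s.
q = 61.48 C

61.5 C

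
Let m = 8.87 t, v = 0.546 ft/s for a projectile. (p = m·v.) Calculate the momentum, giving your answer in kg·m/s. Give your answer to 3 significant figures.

1480 kg·m/s

p is given directly by: p = mv.
m = 8.87 t = 8870 kg; v = 0.546 ft/s = 0.1664 m/s.
p = 1476 kg·m/s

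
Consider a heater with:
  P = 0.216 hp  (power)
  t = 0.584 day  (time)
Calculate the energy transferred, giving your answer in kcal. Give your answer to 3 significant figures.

Solving P = W/t for W: W = P·t.
P = 0.216 hp = 161.1 W; t = 0.584 day = 50458 s.
W = 8.127×10^6 J  (the unit combination reduces to kg·m²/s² = J)
8.127×10^6 J × (1 kcal / 4184 J) = 1942 kcal

1940 kcal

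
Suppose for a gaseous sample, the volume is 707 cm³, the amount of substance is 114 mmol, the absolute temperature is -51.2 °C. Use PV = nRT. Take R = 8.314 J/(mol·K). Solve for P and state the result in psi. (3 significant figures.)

From the ideal-gas law: P = nRT/V.
V = 707 cm³ = 7.070×10^-4 m³; n = 114 mmol = 0.1140 mol; T = -51.2 °C = 221.9 K; R = 8.314 J/(mol·K).
P = 2.975×10^5 Pa  (the unit combination reduces to kg/(m·s²) = Pa)
2.975×10^5 Pa × (1 psi / 6895 Pa) = 43.16 psi

43.2 psi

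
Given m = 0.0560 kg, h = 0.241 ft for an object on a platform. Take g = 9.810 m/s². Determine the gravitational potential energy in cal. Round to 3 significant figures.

PE is given directly by: PE = mgh.
m = 0.0560 kg; h = 0.241 ft = 0.07346 m; g = 9.810 m/s².
PE = 0.04035 J
0.04035 J × (1 cal / 4.184 J) = 0.009645 cal

0.00964 cal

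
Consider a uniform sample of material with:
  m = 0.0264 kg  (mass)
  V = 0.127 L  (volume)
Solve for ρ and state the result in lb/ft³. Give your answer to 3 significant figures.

13.0 lb/ft³

Directly: ρ = m/V.
m = 0.0264 kg; V = 0.127 L = 1.270×10^-4 m³.
ρ = 207.9 kg/m³
207.9 kg/m³ × (1 lb/ft³ / 16.02 kg/m³) = 12.98 lb/ft³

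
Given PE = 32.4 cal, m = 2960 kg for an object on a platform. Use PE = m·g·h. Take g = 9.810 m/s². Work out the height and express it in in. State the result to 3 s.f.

0.184 in

Rearranging: h = PE/(m·g).
PE = 32.4 cal = 135.6 J; m = 2960 kg; g = 9.810 m/s².
h = 0.004668 m
0.004668 m × (1 in / 0.02540 m) = 0.1838 in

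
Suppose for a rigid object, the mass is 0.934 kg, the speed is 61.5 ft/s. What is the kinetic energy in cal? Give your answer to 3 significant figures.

39.2 cal

Directly: KE = ½mv².
m = 0.934 kg; v = 61.5 ft/s = 18.75 m/s.
KE = 164.1 J
164.1 J × (1 cal / 4.184 J) = 39.22 cal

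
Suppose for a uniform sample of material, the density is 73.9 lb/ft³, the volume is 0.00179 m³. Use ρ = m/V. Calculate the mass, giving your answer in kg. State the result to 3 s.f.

2.12 kg

Solving ρ = m/V for m: m = ρV.
ρ = 73.9 lb/ft³ = 1184 kg/m³; V = 0.00179 m³.
m = 2.119 kg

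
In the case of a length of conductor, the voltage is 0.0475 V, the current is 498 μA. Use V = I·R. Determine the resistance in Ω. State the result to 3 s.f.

From Ohm's law: R = V/I.
V = 0.0475 V; I = 498 μA = 4.980×10^-4 A.
R = 95.38 Ω

95.4 Ω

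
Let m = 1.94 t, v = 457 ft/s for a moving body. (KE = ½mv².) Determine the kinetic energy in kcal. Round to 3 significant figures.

4500 kcal

Directly: KE = ½mv².
m = 1.94 t = 1940 kg; v = 457 ft/s = 139.3 m/s.
KE = 1.882×10^7 J
1.882×10^7 J × (1 kcal / 4184 J) = 4498 kcal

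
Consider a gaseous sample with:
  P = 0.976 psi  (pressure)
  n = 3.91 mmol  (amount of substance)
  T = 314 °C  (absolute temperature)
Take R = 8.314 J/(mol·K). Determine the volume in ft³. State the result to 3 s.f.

Solving PV = nRT for V: V = nRT/P.
P = 0.976 psi = 6729 Pa; n = 3.91 mmol = 0.003910 mol; T = 314 °C = 587.1 K; R = 8.314 J/(mol·K).
V = 0.002836 m³
0.002836 m³ × (1 ft³ / 0.02832 m³) = 0.1002 ft³

0.100 ft³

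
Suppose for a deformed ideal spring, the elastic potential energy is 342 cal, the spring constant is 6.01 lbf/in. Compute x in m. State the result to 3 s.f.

1.65 m

Rearranging: x = √(2U/k).
U = 342 cal = 1431 J; k = 6.01 lbf/in = 1053 N/m.
x = 1.649 m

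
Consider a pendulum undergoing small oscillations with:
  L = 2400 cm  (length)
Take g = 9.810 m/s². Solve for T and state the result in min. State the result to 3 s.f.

T is given directly by: T = 2π√(L/g).
L = 2400 cm = 24.00 m; g = 9.810 m/s².
T = 9.828 s
9.828 s × (1 min / 60.00 s) = 0.1638 min

0.164 min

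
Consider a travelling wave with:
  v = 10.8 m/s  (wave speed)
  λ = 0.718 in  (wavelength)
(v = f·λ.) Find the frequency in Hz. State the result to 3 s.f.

Rearranging: f = v/λ.
v = 10.8 m/s; λ = 0.718 in = 0.01824 m.
f = 592.2 Hz

592 Hz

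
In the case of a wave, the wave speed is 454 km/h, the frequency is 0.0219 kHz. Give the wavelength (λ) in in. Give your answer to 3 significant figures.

227 in

Rearranging v = f·λ for λ: λ = v/f.
v = 454 km/h = 126.1 m/s; f = 0.0219 kHz = 21.90 Hz.
λ = 5.758 m
5.758 m × (1 in / 0.02540 m) = 226.7 in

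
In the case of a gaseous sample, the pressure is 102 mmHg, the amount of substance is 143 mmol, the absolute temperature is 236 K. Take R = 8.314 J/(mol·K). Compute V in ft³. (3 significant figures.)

Solving PV = nRT for V: V = nRT/P.
P = 102 mmHg = 13599 Pa; n = 143 mmol = 0.1430 mol; T = 236 K; R = 8.314 J/(mol·K).
V = 0.02063 m³
0.02063 m³ × (1 ft³ / 0.02832 m³) = 0.7286 ft³

0.729 ft³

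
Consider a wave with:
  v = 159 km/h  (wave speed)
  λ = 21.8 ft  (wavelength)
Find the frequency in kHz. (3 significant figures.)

Solving v = f·λ for f: f = v/λ.
v = 159 km/h = 44.17 m/s; λ = 21.8 ft = 6.645 m.
f = 6.647 Hz
6.647 Hz × (1 kHz / 1000 Hz) = 0.006647 kHz

0.00665 kHz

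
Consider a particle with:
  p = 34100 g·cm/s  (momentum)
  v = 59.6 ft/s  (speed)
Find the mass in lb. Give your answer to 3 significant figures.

0.0414 lb

Solving p = m·v for m: m = p/v.
p = 34100 g·cm/s = 0.3410 kg·m/s; v = 59.6 ft/s = 18.17 m/s.
m = 0.01877 kg
0.01877 kg × (1 lb / 0.4536 kg) = 0.04138 lb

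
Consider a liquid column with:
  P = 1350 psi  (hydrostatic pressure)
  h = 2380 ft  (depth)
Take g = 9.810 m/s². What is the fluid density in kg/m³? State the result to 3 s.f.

Rearranging: ρ = P/(g·h).
P = 1350 psi = 9.308×10^6 Pa; h = 2380 ft = 725.4 m; g = 9.810 m/s².
ρ = 1308 kg/m³

1310 kg/m³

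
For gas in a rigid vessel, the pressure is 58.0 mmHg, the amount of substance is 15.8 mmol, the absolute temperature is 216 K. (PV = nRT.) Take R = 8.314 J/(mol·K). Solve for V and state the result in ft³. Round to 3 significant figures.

From the ideal-gas law: V = nRT/P.
P = 58.0 mmHg = 7733 Pa; n = 15.8 mmol = 0.01580 mol; T = 216 K; R = 8.314 J/(mol·K).
V = 0.003669 m³
0.003669 m³ × (1 ft³ / 0.02832 m³) = 0.1296 ft³

0.130 ft³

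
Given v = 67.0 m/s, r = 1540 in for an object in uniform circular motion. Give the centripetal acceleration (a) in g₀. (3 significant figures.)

11.7 g₀

a is given directly by: a = v²/r.
v = 67.0 m/s; r = 1540 in = 39.12 m.
a = 114.8 m/s²
114.8 m/s² × (1 g₀ / 9.807 m/s²) = 11.70 g₀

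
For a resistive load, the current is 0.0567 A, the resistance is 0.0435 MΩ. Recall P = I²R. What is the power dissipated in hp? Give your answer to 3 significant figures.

0.188 hp

P is given directly by: P = I²R.
I = 0.0567 A; R = 0.0435 MΩ = 43500 Ω.
P = 139.8 W
139.8 W × (1 hp / 745.7 W) = 0.1875 hp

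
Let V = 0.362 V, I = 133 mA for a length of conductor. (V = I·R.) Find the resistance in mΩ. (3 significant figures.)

2720 mΩ

From Ohm's law: R = V/I.
V = 0.362 V; I = 133 mA = 0.1330 A.
R = 2.722 Ω
2.722 Ω × (1 mΩ / 0.001000 Ω) = 2722 mΩ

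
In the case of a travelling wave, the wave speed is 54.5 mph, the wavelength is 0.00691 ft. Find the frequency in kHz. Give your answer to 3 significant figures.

11.6 kHz

Solving v = f·λ for f: f = v/λ.
v = 54.5 mph = 24.36 m/s; λ = 0.00691 ft = 0.002106 m.
f = 11568 Hz
11568 Hz × (1 kHz / 1000 Hz) = 11.57 kHz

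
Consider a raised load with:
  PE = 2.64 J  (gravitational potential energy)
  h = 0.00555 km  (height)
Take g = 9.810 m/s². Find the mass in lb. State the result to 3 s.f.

Rearranging PE = m·g·h for m: m = PE/(g·h).
PE = 2.64 J; h = 0.00555 km = 5.550 m; g = 9.810 m/s².
m = 0.04849 kg
0.04849 kg × (1 lb / 0.4536 kg) = 0.1069 lb

0.107 lb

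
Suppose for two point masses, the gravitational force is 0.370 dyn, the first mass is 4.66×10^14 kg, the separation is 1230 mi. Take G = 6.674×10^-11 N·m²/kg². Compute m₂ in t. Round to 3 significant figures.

Solving F = G·m₁·m₂/r² for m₂: m₂ = F·r²/(G·m₁).
F = 0.370 dyn = 3.700×10^-6 N; m₁ = 4.66×10^14 kg; r = 1230 mi = 1.979×10^6 m; G = 6.674×10^-11 N·m²/kg².
m₂ = 466.2 kg
466.2 kg × (1 t / 1000 kg) = 0.4662 t

0.466 t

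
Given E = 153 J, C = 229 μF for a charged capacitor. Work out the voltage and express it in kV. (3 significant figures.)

1.16 kV

Rearranging: V = √(2E/C).
E = 153 J; C = 229 μF = 2.290×10^-4 F.
V = 1156 V
1156 V × (1 kV / 1000 V) = 1.156 kV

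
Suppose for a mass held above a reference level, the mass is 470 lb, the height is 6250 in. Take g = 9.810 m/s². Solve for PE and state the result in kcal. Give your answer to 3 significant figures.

79.4 kcal

Directly: PE = mgh.
m = 470 lb = 213.2 kg; h = 6250 in = 158.8 m; g = 9.810 m/s².
PE = 3.320×10^5 J
3.320×10^5 J × (1 kcal / 4184 J) = 79.35 kcal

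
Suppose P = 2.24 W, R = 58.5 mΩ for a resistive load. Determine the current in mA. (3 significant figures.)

6190 mA

Solving P = I²R for I: I = √(P/R).
P = 2.24 W; R = 58.5 mΩ = 0.05850 Ω.
I = 6.188 A
6.188 A × (1 mA / 0.001000 A) = 6188 mA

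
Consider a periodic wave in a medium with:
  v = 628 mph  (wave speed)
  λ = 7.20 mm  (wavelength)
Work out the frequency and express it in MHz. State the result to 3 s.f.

0.0390 MHz

Solving v = f·λ for f: f = v/λ.
v = 628 mph = 280.7 m/s; λ = 7.20 mm = 0.007200 m.
f = 38992 Hz
38992 Hz × (1 MHz / 1.000×10^6 Hz) = 0.03899 MHz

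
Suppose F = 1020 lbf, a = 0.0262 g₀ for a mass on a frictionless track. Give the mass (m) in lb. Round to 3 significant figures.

Solving F = m·a for m: m = F/a.
F = 1020 lbf = 4537 N; a = 0.0262 g₀ = 0.2569 m/s².
m = 17659 kg
17659 kg × (1 lb / 0.4536 kg) = 38931 lb

38900 lb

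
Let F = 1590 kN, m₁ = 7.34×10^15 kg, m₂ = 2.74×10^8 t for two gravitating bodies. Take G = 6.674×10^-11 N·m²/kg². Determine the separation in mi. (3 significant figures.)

181 mi

From Newton's law of gravitation: r = √(G·m₁m₂/F).
F = 1590 kN = 1.590×10^6 N; m₁ = 7.34×10^15 kg; m₂ = 2.74×10^8 t = 2.740×10^11 kg; G = 6.674×10^-11 N·m²/kg².
r = 2.905×10^5 m
2.905×10^5 m × (1 mi / 1609 m) = 180.5 mi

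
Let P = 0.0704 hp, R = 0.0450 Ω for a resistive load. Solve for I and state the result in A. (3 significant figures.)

Rearranging: I = √(P/R).
P = 0.0704 hp = 52.50 W; R = 0.0450 Ω.
I = 34.16 A

34.2 A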